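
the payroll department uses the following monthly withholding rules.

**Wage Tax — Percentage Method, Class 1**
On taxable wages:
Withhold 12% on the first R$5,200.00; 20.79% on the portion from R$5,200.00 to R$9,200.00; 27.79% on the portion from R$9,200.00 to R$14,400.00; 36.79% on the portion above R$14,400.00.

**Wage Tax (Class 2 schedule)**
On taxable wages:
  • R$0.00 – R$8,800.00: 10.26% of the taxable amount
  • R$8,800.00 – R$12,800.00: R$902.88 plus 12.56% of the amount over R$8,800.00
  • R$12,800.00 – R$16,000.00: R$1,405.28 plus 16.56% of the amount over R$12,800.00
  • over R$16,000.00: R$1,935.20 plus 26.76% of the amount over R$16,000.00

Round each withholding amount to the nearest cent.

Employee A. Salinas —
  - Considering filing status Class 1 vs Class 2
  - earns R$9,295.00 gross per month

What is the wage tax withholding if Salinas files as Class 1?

R$1,482.00

Wage Tax (Class 1): taxable = R$9,295.00
  R$1,455.60 + 27.79% × (R$9,295.00 − R$9,200.00) = R$1,455.60 + 27.79% × R$95.00 = R$1,482.00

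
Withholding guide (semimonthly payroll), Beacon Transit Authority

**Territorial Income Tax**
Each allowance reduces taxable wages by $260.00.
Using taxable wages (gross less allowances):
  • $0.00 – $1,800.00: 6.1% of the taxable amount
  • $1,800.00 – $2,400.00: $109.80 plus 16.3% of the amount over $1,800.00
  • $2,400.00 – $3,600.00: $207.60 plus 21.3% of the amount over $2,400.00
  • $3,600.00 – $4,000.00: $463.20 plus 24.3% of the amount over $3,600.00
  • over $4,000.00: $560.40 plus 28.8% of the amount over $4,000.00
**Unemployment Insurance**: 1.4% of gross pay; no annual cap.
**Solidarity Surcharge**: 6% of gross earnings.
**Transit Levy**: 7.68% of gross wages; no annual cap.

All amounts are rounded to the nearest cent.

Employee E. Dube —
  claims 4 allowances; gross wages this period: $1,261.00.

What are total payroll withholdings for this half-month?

$203.63

Territorial Income Tax: taxable = $1,261.00 − 4×$260.00 = $221.00
  6.1% × $221.00 = $13.48
Unemployment Insurance: 1.4% × $1,261.00 = $17.65
Solidarity Surcharge: 6% × $1,261.00 = $75.66
Transit Levy: 7.68% × $1,261.00 = $96.84
Total: $13.48 + $17.65 + $75.66 + $96.84 = $203.63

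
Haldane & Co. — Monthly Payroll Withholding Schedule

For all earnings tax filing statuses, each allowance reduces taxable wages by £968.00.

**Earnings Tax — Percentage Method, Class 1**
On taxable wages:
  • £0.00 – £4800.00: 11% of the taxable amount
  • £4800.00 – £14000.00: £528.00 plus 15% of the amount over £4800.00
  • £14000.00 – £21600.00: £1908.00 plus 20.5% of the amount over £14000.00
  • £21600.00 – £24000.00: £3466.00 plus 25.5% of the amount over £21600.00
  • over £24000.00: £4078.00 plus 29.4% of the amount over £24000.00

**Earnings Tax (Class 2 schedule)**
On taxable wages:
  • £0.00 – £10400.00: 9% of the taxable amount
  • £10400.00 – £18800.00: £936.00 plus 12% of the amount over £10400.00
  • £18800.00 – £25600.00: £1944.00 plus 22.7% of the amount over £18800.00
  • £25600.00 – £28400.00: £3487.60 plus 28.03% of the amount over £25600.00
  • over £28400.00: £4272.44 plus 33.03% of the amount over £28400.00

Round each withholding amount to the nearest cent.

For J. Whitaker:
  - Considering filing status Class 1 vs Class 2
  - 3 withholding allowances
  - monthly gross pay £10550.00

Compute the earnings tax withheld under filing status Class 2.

£688.14

Earnings Tax (Class 2): taxable = £10550.00 − 3×£968.00 = £7646.00
  9% × £7646.00 = £688.14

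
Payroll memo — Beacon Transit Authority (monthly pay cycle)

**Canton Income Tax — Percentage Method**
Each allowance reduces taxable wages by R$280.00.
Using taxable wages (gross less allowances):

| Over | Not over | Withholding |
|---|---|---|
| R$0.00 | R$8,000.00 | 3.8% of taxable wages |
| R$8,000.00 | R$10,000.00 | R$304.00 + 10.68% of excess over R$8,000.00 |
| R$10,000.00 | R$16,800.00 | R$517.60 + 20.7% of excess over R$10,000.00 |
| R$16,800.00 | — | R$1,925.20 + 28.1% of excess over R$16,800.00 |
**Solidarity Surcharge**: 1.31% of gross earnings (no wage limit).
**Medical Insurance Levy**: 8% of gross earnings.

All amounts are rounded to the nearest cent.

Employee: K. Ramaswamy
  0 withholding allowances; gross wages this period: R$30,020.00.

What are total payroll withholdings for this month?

Canton Income Tax: taxable = R$30,020.00
  R$1,925.20 + 28.1% × (R$30,020.00 − R$16,800.00) = R$1,925.20 + 28.1% × R$13,220.00 = R$5,640.02
Solidarity Surcharge: 1.31% × R$30,020.00 = R$393.26
Medical Insurance Levy: 8% × R$30,020.00 = R$2,401.60
Total: R$5,640.02 + R$393.26 + R$2,401.60 = R$8,434.88

R$8,434.88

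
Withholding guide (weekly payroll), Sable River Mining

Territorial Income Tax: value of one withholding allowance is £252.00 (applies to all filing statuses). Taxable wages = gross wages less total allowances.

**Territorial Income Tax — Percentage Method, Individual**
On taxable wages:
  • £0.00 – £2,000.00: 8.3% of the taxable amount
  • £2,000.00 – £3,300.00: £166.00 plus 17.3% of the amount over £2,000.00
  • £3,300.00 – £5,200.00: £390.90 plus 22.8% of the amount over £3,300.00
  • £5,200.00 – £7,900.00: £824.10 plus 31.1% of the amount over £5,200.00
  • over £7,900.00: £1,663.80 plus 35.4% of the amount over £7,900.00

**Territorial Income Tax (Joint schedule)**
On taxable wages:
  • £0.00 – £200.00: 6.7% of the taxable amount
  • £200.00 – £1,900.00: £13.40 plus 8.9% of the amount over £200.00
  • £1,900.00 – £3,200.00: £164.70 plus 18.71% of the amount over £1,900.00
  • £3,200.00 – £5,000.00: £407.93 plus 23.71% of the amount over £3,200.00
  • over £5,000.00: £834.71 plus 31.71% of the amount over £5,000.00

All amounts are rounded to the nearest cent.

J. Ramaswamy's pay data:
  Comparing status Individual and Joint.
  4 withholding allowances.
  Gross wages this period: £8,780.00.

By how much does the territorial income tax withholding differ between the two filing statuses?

Territorial Income Tax (Individual): taxable = £8,780.00 − 4×£252.00 = £7,772.00
  £824.10 + 31.1% × (£7,772.00 − £5,200.00) = £824.10 + 31.1% × £2,572.00 = £1,623.99
Territorial Income Tax (Joint): taxable = £8,780.00 − 4×£252.00 = £7,772.00
  £834.71 + 31.71% × (£7,772.00 − £5,000.00) = £834.71 + 31.71% × £2,772.00 = £1,713.71
Difference: |£1,623.99 − £1,713.71| = £89.72 (higher under Joint)

£89.72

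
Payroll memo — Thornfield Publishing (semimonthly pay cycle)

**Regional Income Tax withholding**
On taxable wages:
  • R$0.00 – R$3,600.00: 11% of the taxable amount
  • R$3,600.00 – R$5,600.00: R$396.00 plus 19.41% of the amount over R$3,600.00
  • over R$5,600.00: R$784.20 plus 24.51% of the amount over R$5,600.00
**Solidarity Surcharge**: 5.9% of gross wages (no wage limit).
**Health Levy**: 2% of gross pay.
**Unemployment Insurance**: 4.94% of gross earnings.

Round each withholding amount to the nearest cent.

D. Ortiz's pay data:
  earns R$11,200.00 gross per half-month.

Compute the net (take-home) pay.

R$7,605.16

Regional Income Tax: taxable = R$11,200.00
  R$784.20 + 24.51% × (R$11,200.00 − R$5,600.00) = R$784.20 + 24.51% × R$5,600.00 = R$2,156.76
Solidarity Surcharge: 5.9% × R$11,200.00 = R$660.80
Health Levy: 2% × R$11,200.00 = R$224.00
Unemployment Insurance: 4.94% × R$11,200.00 = R$553.28
Total withheld: R$2,156.76 + R$660.80 + R$224.00 + R$553.28 = R$3,594.84
Net pay: R$11,200.00 − R$3,594.84 = R$7,605.16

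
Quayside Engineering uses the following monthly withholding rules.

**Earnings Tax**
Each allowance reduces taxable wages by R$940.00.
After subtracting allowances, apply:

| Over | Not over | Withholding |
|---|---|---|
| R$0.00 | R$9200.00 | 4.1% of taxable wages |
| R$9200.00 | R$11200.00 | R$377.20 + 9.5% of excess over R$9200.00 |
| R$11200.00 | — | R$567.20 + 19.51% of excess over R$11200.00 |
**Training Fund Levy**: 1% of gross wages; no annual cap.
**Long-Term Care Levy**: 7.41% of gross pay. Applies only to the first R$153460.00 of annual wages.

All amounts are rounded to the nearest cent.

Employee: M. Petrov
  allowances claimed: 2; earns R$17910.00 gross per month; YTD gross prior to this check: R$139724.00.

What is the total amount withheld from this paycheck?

Earnings Tax: taxable = R$17910.00 − 2×R$940.00 = R$16030.00
  R$567.20 + 19.51% × (R$16030.00 − R$11200.00) = R$567.20 + 19.51% × R$4830.00 = R$1509.53
Training Fund Levy: 1% × R$17910.00 = R$179.10
Long-Term Care Levy: cap R$153460.00 − YTD R$139724.00 = R$13736.00 subject; 7.41% × R$13736.00 = R$1017.84
Total: R$1509.53 + R$179.10 + R$1017.84 = R$2706.47

R$2706.47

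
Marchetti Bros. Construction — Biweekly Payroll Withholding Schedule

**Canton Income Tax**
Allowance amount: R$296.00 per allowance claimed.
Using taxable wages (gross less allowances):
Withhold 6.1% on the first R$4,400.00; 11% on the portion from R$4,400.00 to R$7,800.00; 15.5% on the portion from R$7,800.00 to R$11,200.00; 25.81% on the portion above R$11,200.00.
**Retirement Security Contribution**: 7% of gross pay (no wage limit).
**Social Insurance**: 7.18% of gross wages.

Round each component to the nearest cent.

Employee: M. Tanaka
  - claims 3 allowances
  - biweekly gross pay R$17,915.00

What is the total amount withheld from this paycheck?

R$5,213.70

Canton Income Tax: taxable = R$17,915.00 − 3×R$296.00 = R$17,027.00
  R$1,169.40 + 25.81% × (R$17,027.00 − R$11,200.00) = R$1,169.40 + 25.81% × R$5,827.00 = R$2,673.35
Retirement Security Contribution: 7% × R$17,915.00 = R$1,254.05
Social Insurance: 7.18% × R$17,915.00 = R$1,286.30
Total: R$2,673.35 + R$1,254.05 + R$1,286.30 = R$5,213.70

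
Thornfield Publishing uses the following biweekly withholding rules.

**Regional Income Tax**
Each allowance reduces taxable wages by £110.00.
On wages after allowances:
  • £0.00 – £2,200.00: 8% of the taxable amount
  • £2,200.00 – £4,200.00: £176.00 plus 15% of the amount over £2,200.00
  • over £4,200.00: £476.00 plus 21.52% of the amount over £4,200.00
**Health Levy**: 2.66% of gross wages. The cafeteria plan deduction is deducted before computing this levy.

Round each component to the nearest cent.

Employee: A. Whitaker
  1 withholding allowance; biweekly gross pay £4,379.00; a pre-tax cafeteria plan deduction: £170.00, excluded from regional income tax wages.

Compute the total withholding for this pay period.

Regional Income Tax: taxable = £4,379.00 − £170.00 − 1×£110.00 = £4,099.00
  £176.00 + 15% × (£4,099.00 − £2,200.00) = £176.00 + 15% × £1,899.00 = £460.85
Health Levy: 2.66% × £4,209.00 = £111.96
Total: £460.85 + £111.96 = £572.81

£572.81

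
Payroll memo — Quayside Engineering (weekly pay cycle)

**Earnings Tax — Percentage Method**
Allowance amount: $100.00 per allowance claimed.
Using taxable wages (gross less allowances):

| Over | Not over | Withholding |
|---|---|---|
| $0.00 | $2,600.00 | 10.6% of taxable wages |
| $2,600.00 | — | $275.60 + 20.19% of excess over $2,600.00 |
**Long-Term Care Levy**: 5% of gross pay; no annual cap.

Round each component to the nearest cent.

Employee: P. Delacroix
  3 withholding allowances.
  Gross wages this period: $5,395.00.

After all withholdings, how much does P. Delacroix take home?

Earnings Tax: taxable = $5,395.00 − 3×$100.00 = $5,095.00
  $275.60 + 20.19% × ($5,095.00 − $2,600.00) = $275.60 + 20.19% × $2,495.00 = $779.34
Long-Term Care Levy: 5% × $5,395.00 = $269.75
Total withheld: $779.34 + $269.75 = $1,049.09
Net pay: $5,395.00 − $1,049.09 = $4,345.91

$4,345.91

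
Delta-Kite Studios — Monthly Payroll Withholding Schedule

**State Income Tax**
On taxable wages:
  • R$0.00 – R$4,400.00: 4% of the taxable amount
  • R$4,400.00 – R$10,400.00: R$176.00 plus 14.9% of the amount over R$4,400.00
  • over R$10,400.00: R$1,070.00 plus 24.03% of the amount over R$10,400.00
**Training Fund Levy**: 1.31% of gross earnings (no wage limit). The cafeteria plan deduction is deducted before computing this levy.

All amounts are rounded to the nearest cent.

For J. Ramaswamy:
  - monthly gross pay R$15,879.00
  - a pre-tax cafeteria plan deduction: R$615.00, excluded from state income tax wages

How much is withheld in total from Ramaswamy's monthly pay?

State Income Tax: taxable = R$15,879.00 − R$615.00 = R$15,264.00
  R$1,070.00 + 24.03% × (R$15,264.00 − R$10,400.00) = R$1,070.00 + 24.03% × R$4,864.00 = R$2,238.82
Training Fund Levy: 1.31% × R$15,264.00 = R$199.96
Total: R$2,238.82 + R$199.96 = R$2,438.78

R$2,438.78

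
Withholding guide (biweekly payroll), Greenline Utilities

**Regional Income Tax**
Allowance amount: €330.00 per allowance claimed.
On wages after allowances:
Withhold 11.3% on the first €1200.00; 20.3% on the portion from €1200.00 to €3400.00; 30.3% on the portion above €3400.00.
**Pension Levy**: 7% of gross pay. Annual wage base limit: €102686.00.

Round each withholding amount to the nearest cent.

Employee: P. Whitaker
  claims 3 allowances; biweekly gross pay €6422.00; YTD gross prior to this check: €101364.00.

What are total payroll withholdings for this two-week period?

€1290.44

Regional Income Tax: taxable = €6422.00 − 3×€330.00 = €5432.00
  €582.20 + 30.3% × (€5432.00 − €3400.00) = €582.20 + 30.3% × €2032.00 = €1197.90
Pension Levy: cap €102686.00 − YTD €101364.00 = €1322.00 subject; 7% × €1322.00 = €92.54
Total: €1197.90 + €92.54 = €1290.44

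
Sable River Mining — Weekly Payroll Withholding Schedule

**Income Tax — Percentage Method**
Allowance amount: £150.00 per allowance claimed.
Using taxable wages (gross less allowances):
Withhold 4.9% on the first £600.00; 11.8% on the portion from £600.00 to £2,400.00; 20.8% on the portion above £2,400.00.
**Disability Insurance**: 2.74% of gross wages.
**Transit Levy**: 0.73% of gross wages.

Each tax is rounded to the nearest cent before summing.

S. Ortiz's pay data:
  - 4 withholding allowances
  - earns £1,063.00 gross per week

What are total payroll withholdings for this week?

Income Tax: taxable = £1,063.00 − 4×£150.00 = £463.00
  4.9% × £463.00 = £22.69
Disability Insurance: 2.74% × £1,063.00 = £29.13
Transit Levy: 0.73% × £1,063.00 = £7.76
Total: £22.69 + £29.13 + £7.76 = £59.58

£59.58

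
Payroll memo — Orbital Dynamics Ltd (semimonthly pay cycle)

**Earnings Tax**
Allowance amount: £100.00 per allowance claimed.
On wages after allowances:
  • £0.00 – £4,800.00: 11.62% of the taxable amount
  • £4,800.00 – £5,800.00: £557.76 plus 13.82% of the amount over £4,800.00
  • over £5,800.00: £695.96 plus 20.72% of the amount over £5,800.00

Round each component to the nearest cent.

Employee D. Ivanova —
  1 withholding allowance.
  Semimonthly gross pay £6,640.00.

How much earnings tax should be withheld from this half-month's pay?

Earnings Tax: taxable = £6,640.00 − 1×£100.00 = £6,540.00
  £695.96 + 20.72% × (£6,540.00 − £5,800.00) = £695.96 + 20.72% × £740.00 = £849.29

£849.29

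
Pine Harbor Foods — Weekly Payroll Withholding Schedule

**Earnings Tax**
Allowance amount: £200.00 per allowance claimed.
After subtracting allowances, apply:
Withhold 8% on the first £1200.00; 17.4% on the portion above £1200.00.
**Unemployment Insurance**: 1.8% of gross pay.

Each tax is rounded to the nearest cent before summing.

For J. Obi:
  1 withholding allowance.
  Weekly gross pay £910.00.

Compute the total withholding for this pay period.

Earnings Tax: taxable = £910.00 − 1×£200.00 = £710.00
  8% × £710.00 = £56.80
Unemployment Insurance: 1.8% × £910.00 = £16.38
Total: £56.80 + £16.38 = £73.18

£73.18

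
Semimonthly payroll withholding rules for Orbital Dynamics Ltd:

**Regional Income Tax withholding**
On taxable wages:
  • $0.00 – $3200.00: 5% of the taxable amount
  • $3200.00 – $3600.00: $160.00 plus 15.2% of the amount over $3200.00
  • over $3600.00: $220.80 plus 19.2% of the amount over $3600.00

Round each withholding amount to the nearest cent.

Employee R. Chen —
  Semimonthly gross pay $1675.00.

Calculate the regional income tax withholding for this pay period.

Regional Income Tax: taxable = $1675.00
  5% × $1675.00 = $83.75

$83.75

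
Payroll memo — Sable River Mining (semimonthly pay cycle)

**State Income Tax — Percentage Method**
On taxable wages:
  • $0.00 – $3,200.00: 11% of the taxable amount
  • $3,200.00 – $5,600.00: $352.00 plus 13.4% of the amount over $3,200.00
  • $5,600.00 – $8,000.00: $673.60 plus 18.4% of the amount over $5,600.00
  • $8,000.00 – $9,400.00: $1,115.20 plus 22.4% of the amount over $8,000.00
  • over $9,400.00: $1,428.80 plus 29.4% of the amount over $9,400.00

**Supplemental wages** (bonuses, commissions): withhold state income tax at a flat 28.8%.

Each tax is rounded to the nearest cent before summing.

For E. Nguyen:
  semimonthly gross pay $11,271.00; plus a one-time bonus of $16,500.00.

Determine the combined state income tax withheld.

$6,730.87

State Income Tax: taxable = $11,271.00
  $1,428.80 + 29.4% × ($11,271.00 − $9,400.00) = $1,428.80 + 29.4% × $1,871.00 = $1,978.87
Supplemental (28.8% flat on bonus): 28.8% × $16,500.00 = $4,752.00
Total state income tax: $1,978.87 + $4,752.00 = $6,730.87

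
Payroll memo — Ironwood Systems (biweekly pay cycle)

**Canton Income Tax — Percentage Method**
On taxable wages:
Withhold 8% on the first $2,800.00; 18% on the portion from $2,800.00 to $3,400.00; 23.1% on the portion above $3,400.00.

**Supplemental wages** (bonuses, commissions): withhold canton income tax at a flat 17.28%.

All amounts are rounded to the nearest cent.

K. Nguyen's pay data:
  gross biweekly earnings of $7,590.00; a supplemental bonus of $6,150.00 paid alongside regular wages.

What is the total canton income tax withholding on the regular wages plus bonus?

$2,362.61

Canton Income Tax: taxable = $7,590.00
  $332.00 + 23.1% × ($7,590.00 − $3,400.00) = $332.00 + 23.1% × $4,190.00 = $1,299.89
Supplemental (17.28% flat on bonus): 17.28% × $6,150.00 = $1,062.72
Total canton income tax: $1,299.89 + $1,062.72 = $2,362.61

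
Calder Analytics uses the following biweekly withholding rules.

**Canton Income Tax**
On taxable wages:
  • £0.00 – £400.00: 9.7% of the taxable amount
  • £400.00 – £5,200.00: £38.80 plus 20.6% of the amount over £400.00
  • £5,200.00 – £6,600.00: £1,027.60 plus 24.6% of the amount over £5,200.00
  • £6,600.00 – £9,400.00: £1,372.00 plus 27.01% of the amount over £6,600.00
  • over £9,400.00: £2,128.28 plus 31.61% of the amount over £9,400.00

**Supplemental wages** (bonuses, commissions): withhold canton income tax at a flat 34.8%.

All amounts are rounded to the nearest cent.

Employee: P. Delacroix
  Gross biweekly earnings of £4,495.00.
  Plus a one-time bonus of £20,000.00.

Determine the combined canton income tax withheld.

Canton Income Tax: taxable = £4,495.00
  £38.80 + 20.6% × (£4,495.00 − £400.00) = £38.80 + 20.6% × £4,095.00 = £882.37
Supplemental (34.8% flat on bonus): 34.8% × £20,000.00 = £6,960.00
Total canton income tax: £882.37 + £6,960.00 = £7,842.37

£7,842.37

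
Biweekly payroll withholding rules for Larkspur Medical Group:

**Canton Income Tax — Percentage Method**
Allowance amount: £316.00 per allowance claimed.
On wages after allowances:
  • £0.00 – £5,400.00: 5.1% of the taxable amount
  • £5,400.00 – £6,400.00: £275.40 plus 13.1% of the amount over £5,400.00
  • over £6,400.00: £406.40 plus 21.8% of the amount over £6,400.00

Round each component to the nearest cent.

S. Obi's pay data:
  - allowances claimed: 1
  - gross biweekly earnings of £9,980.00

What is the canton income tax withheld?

Canton Income Tax: taxable = £9,980.00 − 1×£316.00 = £9,664.00
  £406.40 + 21.8% × (£9,664.00 − £6,400.00) = £406.40 + 21.8% × £3,264.00 = £1,117.95

£1,117.95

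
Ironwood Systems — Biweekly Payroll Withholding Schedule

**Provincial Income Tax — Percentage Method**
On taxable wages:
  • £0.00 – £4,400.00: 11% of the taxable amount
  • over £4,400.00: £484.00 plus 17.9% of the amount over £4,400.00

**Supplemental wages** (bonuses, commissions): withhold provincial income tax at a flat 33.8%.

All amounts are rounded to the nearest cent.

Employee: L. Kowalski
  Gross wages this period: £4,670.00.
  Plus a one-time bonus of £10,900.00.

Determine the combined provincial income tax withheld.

£4,216.53

Provincial Income Tax: taxable = £4,670.00
  £484.00 + 17.9% × (£4,670.00 − £4,400.00) = £484.00 + 17.9% × £270.00 = £532.33
Supplemental (33.8% flat on bonus): 33.8% × £10,900.00 = £3,684.20
Total provincial income tax: £532.33 + £3,684.20 = £4,216.53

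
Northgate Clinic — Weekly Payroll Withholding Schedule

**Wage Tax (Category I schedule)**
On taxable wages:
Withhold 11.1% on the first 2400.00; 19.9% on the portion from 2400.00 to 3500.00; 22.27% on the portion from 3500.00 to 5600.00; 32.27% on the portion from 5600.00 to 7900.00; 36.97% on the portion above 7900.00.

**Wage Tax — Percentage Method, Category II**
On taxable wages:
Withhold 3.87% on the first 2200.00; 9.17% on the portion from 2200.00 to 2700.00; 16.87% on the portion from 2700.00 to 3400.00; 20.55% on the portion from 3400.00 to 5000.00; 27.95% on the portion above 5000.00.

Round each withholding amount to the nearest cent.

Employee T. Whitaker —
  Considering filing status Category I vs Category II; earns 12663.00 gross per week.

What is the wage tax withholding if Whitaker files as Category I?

Wage Tax (Category I): taxable = 12663.00
  1695.18 + 36.97% × (12663.00 − 7900.00) = 1695.18 + 36.97% × 4763.00 = 3456.06

3456.06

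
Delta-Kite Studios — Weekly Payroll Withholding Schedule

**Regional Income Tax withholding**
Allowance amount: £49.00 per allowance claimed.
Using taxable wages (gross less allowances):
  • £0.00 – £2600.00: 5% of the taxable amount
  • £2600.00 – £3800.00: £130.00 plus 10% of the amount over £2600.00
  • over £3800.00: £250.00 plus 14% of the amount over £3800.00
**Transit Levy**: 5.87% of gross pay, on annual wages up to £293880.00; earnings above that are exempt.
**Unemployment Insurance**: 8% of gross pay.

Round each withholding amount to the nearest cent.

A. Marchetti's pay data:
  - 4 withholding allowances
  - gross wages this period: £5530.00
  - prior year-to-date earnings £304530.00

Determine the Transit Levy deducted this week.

Transit Levy: YTD £304530.00 ≥ cap £293880.00 → £0.00

£0.00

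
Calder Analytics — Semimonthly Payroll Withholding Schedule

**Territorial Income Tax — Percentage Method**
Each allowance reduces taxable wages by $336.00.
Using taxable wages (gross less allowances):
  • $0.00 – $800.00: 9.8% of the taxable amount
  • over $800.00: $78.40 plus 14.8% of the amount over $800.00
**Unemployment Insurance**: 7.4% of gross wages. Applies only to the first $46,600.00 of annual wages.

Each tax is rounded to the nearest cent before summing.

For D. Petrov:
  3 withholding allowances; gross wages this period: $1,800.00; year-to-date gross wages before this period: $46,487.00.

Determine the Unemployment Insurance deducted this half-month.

Unemployment Insurance: cap $46,600.00 − YTD $46,487.00 = $113.00 subject; 7.4% × $113.00 = $8.36

$8.36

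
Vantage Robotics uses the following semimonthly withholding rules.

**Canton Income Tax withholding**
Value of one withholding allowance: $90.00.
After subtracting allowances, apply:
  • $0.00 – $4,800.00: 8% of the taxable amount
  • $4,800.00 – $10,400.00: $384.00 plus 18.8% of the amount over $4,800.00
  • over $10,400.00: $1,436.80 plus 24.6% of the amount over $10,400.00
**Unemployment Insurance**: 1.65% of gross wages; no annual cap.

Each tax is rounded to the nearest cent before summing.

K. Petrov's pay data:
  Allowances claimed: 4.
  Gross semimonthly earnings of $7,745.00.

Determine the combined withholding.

$997.77

Canton Income Tax: taxable = $7,745.00 − 4×$90.00 = $7,385.00
  $384.00 + 18.8% × ($7,385.00 − $4,800.00) = $384.00 + 18.8% × $2,585.00 = $869.98
Unemployment Insurance: 1.65% × $7,745.00 = $127.79
Total: $869.98 + $127.79 = $997.77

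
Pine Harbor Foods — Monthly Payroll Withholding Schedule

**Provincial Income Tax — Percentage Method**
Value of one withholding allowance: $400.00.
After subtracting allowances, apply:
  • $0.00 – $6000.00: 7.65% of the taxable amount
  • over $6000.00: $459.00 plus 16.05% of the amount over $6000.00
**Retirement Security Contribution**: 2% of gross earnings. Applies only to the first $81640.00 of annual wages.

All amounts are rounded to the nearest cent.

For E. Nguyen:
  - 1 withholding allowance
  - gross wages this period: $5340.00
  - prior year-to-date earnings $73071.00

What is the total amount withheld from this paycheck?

Provincial Income Tax: taxable = $5340.00 − 1×$400.00 = $4940.00
  7.65% × $4940.00 = $377.91
Retirement Security Contribution: 2% × $5340.00 = $106.80
Total: $377.91 + $106.80 = $484.71

$484.71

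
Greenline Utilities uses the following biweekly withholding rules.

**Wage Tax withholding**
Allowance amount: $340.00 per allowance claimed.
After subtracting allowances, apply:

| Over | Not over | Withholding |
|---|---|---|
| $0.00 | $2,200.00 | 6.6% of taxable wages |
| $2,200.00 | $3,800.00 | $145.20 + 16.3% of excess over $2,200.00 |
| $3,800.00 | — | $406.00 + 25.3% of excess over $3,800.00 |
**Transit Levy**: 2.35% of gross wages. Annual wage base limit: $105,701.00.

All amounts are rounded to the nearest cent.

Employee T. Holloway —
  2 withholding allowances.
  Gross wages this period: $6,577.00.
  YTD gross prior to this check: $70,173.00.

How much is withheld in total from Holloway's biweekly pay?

Wage Tax: taxable = $6,577.00 − 2×$340.00 = $5,897.00
  $406.00 + 25.3% × ($5,897.00 − $3,800.00) = $406.00 + 25.3% × $2,097.00 = $936.54
Transit Levy: 2.35% × $6,577.00 = $154.56
Total: $936.54 + $154.56 = $1,091.10

$1,091.10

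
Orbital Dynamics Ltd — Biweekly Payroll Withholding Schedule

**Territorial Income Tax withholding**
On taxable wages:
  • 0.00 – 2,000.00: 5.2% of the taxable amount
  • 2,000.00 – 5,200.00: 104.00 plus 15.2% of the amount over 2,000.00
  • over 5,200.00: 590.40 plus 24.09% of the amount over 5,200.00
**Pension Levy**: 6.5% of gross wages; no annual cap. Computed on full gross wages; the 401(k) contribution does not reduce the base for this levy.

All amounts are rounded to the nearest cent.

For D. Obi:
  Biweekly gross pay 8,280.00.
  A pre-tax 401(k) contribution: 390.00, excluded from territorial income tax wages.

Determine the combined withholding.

Territorial Income Tax: taxable = 8,280.00 − 390.00 = 7,890.00
  590.40 + 24.09% × (7,890.00 − 5,200.00) = 590.40 + 24.09% × 2,690.00 = 1,238.42
Pension Levy: 6.5% × 8,280.00 = 538.20
Total: 1,238.42 + 538.20 = 1,776.62

1,776.62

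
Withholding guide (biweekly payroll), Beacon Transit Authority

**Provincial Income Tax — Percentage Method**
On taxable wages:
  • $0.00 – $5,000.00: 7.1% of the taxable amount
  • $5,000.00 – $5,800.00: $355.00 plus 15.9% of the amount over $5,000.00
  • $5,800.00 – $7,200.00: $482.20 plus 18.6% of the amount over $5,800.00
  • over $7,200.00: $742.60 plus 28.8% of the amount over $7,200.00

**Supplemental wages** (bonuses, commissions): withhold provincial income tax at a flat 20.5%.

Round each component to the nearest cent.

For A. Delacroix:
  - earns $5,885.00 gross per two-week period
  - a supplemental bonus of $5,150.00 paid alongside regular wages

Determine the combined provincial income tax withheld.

Provincial Income Tax: taxable = $5,885.00
  $482.20 + 18.6% × ($5,885.00 − $5,800.00) = $482.20 + 18.6% × $85.00 = $498.01
Supplemental (20.5% flat on bonus): 20.5% × $5,150.00 = $1,055.75
Total provincial income tax: $498.01 + $1,055.75 = $1,553.76

$1,553.76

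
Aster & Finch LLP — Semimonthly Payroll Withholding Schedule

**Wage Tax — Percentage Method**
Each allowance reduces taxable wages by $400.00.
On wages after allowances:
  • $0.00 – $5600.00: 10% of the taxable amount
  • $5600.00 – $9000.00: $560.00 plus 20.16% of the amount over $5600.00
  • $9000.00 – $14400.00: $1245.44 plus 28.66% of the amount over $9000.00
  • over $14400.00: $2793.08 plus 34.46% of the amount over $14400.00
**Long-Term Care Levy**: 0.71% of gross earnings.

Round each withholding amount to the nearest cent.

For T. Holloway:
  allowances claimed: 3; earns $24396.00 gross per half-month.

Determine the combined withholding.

$5997.39

Wage Tax: taxable = $24396.00 − 3×$400.00 = $23196.00
  $2793.08 + 34.46% × ($23196.00 − $14400.00) = $2793.08 + 34.46% × $8796.00 = $5824.18
Long-Term Care Levy: 0.71% × $24396.00 = $173.21
Total: $5824.18 + $173.21 = $5997.39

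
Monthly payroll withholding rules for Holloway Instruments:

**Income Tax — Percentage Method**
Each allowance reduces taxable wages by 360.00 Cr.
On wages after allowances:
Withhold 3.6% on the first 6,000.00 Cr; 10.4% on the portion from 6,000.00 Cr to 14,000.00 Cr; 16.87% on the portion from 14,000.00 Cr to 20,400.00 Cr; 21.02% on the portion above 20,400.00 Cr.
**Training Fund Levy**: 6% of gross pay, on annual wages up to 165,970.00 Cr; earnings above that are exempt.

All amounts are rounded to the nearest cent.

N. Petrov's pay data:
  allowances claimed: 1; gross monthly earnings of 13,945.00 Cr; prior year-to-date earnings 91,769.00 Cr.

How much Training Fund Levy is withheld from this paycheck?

Training Fund Levy: 6% × 13,945.00 Cr = 836.70 Cr

836.70 Cr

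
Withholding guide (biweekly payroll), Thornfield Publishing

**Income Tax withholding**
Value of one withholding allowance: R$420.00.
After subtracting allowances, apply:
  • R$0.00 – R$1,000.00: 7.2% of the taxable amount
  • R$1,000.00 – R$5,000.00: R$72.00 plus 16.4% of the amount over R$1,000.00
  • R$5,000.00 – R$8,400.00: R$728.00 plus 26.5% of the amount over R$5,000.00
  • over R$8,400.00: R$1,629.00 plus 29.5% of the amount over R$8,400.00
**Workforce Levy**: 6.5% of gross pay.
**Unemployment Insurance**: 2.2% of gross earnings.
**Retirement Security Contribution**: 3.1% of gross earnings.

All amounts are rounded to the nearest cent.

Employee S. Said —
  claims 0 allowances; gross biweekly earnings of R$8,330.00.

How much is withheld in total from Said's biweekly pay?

Income Tax: taxable = R$8,330.00
  R$728.00 + 26.5% × (R$8,330.00 − R$5,000.00) = R$728.00 + 26.5% × R$3,330.00 = R$1,610.45
Workforce Levy: 6.5% × R$8,330.00 = R$541.45
Unemployment Insurance: 2.2% × R$8,330.00 = R$183.26
Retirement Security Contribution: 3.1% × R$8,330.00 = R$258.23
Total: R$1,610.45 + R$541.45 + R$183.26 + R$258.23 = R$2,593.39

R$2,593.39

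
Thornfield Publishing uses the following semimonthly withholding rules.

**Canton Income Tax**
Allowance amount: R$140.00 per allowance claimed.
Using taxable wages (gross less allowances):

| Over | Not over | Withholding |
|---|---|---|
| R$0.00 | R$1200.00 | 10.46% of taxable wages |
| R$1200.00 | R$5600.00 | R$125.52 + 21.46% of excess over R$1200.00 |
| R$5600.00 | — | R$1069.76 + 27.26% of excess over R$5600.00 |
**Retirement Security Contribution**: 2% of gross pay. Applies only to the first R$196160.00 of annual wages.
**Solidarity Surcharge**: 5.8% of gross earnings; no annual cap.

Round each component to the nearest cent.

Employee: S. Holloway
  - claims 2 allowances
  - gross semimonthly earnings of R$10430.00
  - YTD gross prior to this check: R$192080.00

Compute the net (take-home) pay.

R$7433.37

Canton Income Tax: taxable = R$10430.00 − 2×R$140.00 = R$10150.00
  R$1069.76 + 27.26% × (R$10150.00 − R$5600.00) = R$1069.76 + 27.26% × R$4550.00 = R$2310.09
Retirement Security Contribution: cap R$196160.00 − YTD R$192080.00 = R$4080.00 subject; 2% × R$4080.00 = R$81.60
Solidarity Surcharge: 5.8% × R$10430.00 = R$604.94
Total withheld: R$2310.09 + R$81.60 + R$604.94 = R$2996.63
Net pay: R$10430.00 − R$2996.63 = R$7433.37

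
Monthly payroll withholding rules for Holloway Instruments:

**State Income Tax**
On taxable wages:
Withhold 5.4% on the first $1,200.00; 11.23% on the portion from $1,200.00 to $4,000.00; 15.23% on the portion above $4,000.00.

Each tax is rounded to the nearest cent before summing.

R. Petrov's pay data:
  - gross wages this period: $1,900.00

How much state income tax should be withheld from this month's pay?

State Income Tax: taxable = $1,900.00
  $64.80 + 11.23% × ($1,900.00 − $1,200.00) = $64.80 + 11.23% × $700.00 = $143.41

$143.41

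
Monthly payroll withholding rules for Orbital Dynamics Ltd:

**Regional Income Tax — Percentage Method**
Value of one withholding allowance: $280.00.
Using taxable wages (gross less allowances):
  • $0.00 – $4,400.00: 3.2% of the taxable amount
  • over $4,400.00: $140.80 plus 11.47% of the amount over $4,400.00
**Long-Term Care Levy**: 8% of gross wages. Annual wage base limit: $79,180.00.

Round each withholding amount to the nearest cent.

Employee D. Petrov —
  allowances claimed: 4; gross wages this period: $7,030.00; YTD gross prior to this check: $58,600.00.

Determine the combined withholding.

Regional Income Tax: taxable = $7,030.00 − 4×$280.00 = $5,910.00
  $140.80 + 11.47% × ($5,910.00 − $4,400.00) = $140.80 + 11.47% × $1,510.00 = $314.00
Long-Term Care Levy: 8% × $7,030.00 = $562.40
Total: $314.00 + $562.40 = $876.40

$876.40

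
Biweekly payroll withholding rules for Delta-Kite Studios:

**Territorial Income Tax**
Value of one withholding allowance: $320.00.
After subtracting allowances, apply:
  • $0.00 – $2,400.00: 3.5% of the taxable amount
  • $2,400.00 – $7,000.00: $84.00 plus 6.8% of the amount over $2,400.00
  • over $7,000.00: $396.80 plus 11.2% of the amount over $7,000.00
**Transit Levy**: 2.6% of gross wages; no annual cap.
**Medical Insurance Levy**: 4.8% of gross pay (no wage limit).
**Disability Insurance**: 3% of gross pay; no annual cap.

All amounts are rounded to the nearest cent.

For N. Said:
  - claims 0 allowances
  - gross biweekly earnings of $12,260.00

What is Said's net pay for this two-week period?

Territorial Income Tax: taxable = $12,260.00
  $396.80 + 11.2% × ($12,260.00 − $7,000.00) = $396.80 + 11.2% × $5,260.00 = $985.92
Transit Levy: 2.6% × $12,260.00 = $318.76
Medical Insurance Levy: 4.8% × $12,260.00 = $588.48
Disability Insurance: 3% × $12,260.00 = $367.80
Total withheld: $985.92 + $318.76 + $588.48 + $367.80 = $2,260.96
Net pay: $12,260.00 − $2,260.96 = $9,999.04

$9,999.04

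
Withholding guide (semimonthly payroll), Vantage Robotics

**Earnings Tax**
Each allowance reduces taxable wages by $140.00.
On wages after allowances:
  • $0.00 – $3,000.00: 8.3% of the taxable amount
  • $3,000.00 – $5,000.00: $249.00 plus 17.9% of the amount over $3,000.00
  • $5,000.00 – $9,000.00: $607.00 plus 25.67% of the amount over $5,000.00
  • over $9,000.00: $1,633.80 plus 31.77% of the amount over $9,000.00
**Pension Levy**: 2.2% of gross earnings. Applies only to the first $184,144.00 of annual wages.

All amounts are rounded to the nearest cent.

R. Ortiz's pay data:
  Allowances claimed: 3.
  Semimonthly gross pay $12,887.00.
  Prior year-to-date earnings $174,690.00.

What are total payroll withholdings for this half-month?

Earnings Tax: taxable = $12,887.00 − 3×$140.00 = $12,467.00
  $1,633.80 + 31.77% × ($12,467.00 − $9,000.00) = $1,633.80 + 31.77% × $3,467.00 = $2,735.27
Pension Levy: cap $184,144.00 − YTD $174,690.00 = $9,454.00 subject; 2.2% × $9,454.00 = $207.99
Total: $2,735.27 + $207.99 = $2,943.26

$2,943.26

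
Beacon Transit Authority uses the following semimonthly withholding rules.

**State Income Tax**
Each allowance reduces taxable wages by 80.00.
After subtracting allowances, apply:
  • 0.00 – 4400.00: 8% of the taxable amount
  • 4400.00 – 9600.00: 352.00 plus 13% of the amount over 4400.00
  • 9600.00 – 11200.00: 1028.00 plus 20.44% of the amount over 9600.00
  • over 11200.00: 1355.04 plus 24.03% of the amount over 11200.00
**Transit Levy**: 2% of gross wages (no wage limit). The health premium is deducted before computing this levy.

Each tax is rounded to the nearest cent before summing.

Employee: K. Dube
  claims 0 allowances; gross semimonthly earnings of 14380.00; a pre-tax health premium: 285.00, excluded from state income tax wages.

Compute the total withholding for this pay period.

2332.61

State Income Tax: taxable = 14380.00 − 285.00 = 14095.00
  1355.04 + 24.03% × (14095.00 − 11200.00) = 1355.04 + 24.03% × 2895.00 = 2050.71
Transit Levy: 2% × 14095.00 = 281.90
Total: 2050.71 + 281.90 = 2332.61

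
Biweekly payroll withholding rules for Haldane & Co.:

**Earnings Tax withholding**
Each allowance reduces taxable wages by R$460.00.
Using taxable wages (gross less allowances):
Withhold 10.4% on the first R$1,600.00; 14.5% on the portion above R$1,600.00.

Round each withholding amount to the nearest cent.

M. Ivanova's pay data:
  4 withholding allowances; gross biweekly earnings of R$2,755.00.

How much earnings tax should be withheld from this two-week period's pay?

Earnings Tax: taxable = R$2,755.00 − 4×R$460.00 = R$915.00
  10.4% × R$915.00 = R$95.16

R$95.16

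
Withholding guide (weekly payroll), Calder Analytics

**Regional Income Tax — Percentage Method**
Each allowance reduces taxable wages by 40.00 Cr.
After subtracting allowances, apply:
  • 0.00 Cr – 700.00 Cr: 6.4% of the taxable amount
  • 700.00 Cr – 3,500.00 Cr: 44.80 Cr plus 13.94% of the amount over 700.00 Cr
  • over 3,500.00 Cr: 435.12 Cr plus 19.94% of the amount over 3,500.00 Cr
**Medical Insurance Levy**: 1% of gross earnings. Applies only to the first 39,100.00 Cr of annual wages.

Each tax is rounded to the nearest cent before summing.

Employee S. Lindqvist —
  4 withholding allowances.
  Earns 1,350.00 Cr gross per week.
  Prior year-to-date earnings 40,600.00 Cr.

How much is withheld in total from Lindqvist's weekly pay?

113.11 Cr

Regional Income Tax: taxable = 1,350.00 Cr − 4×40.00 Cr = 1,190.00 Cr
  44.80 Cr + 13.94% × (1,190.00 Cr − 700.00 Cr) = 44.80 Cr + 13.94% × 490.00 Cr = 113.11 Cr
Medical Insurance Levy: YTD 40,600.00 Cr ≥ cap 39,100.00 Cr → 0.00 Cr
Total: 113.11 Cr + 0.00 Cr = 113.11 Cr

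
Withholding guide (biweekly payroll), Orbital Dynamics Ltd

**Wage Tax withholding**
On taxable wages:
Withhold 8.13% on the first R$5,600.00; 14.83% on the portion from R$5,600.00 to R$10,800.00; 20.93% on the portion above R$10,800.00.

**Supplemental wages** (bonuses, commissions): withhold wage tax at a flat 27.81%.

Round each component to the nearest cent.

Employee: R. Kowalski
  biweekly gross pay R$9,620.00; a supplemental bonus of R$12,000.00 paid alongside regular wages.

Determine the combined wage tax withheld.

R$4,388.65

Wage Tax: taxable = R$9,620.00
  R$455.28 + 14.83% × (R$9,620.00 − R$5,600.00) = R$455.28 + 14.83% × R$4,020.00 = R$1,051.45
Supplemental (27.81% flat on bonus): 27.81% × R$12,000.00 = R$3,337.20
Total wage tax: R$1,051.45 + R$3,337.20 = R$4,388.65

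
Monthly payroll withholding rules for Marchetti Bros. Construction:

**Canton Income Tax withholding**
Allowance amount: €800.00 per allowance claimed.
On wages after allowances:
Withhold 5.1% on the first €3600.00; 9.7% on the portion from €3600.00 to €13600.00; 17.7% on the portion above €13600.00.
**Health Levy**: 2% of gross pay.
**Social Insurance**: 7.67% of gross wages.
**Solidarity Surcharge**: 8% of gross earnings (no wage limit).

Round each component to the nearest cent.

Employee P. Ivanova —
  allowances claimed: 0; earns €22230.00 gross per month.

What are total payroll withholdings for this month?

Canton Income Tax: taxable = €22230.00
  €1153.60 + 17.7% × (€22230.00 − €13600.00) = €1153.60 + 17.7% × €8630.00 = €2681.11
Health Levy: 2% × €22230.00 = €444.60
Social Insurance: 7.67% × €22230.00 = €1705.04
Solidarity Surcharge: 8% × €22230.00 = €1778.40
Total: €2681.11 + €444.60 + €1705.04 + €1778.40 = €6609.15

€6609.15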